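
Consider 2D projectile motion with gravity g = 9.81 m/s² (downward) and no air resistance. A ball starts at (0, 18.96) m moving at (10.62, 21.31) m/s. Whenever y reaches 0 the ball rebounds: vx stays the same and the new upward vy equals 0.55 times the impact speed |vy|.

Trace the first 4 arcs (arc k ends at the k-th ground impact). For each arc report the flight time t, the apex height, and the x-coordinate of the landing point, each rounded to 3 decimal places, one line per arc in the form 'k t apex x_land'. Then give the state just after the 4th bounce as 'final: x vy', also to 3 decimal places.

1 5.102 42.106 54.185
2 3.223 12.737 88.412
3 1.773 3.853 107.237
4 0.975 1.166 117.590
final: 117.590 2.630

Arc 1: start y=18.960, vy=21.310 → t=5.102, apex=42.106, x_land=54.185, impact vy=-28.742
  bounce: vy ← 0.55·28.742 = 15.808
Arc 2: start y=0.000, vy=15.808 → t=3.223, apex=12.737, x_land=88.412, impact vy=-15.808
  bounce: vy ← 0.55·15.808 = 8.695
Arc 3: start y=0.000, vy=8.695 → t=1.773, apex=3.853, x_land=107.237, impact vy=-8.695
  bounce: vy ← 0.55·8.695 = 4.782
Arc 4: start y=0.000, vy=4.782 → t=0.975, apex=1.166, x_land=117.590, impact vy=-4.782
  bounce: vy ← 0.55·4.782 = 2.630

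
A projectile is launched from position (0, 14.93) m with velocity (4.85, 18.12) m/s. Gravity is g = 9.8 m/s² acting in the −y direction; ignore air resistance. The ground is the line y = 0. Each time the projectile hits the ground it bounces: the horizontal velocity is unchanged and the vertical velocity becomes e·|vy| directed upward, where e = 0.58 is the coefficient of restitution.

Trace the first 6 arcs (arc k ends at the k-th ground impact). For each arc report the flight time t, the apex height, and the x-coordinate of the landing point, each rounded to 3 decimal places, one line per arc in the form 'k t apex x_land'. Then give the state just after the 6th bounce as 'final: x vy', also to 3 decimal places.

1 4.392 31.682 21.300
2 2.950 10.658 35.606
3 1.711 3.585 43.903
4 0.992 1.206 48.715
5 0.576 0.406 51.506
6 0.334 0.136 53.125
final: 53.125 0.949

Arc 1: start y=14.930, vy=18.120 → t=4.392, apex=31.682, x_land=21.300, impact vy=-24.919
  bounce: vy ← 0.58·24.919 = 14.453
Arc 2: start y=0.000, vy=14.453 → t=2.950, apex=10.658, x_land=35.606, impact vy=-14.453
  bounce: vy ← 0.58·14.453 = 8.383
Arc 3: start y=0.000, vy=8.383 → t=1.711, apex=3.585, x_land=43.903, impact vy=-8.383
  bounce: vy ← 0.58·8.383 = 4.862
Arc 4: start y=0.000, vy=4.862 → t=0.992, apex=1.206, x_land=48.715, impact vy=-4.862
  bounce: vy ← 0.58·4.862 = 2.820
Arc 5: start y=0.000, vy=2.820 → t=0.576, apex=0.406, x_land=51.506, impact vy=-2.820
  bounce: vy ← 0.58·2.820 = 1.636
Arc 6: start y=0.000, vy=1.636 → t=0.334, apex=0.136, x_land=53.125, impact vy=-1.636
  bounce: vy ← 0.58·1.636 = 0.949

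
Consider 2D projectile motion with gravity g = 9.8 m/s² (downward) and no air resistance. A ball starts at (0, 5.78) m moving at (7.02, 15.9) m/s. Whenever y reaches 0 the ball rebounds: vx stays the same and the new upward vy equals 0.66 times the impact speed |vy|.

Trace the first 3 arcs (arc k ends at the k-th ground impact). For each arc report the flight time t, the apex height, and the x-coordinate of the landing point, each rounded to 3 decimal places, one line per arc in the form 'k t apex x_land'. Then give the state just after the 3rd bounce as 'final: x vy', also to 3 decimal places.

1 3.575 18.678 25.096
2 2.577 8.136 43.187
3 1.701 3.544 55.128
final: 55.128 5.501

Arc 1: start y=5.780, vy=15.900 → t=3.575, apex=18.678, x_land=25.096, impact vy=-19.134
  bounce: vy ← 0.66·19.134 = 12.628
Arc 2: start y=0.000, vy=12.628 → t=2.577, apex=8.136, x_land=43.187, impact vy=-12.628
  bounce: vy ← 0.66·12.628 = 8.335
Arc 3: start y=0.000, vy=8.335 → t=1.701, apex=3.544, x_land=55.128, impact vy=-8.335
  bounce: vy ← 0.66·8.335 = 5.501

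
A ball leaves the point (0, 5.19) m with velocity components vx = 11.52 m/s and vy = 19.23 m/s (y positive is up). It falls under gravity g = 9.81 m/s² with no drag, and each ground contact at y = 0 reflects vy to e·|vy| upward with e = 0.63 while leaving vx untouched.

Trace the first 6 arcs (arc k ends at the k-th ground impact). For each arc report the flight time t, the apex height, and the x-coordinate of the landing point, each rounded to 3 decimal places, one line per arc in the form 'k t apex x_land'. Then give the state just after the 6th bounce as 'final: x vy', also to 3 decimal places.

Arc 1: start y=5.190, vy=19.230 → t=4.174, apex=24.038, x_land=48.084, impact vy=-21.717
  bounce: vy ← 0.63·21.717 = 13.682
Arc 2: start y=0.000, vy=13.682 → t=2.789, apex=9.541, x_land=80.217, impact vy=-13.682
  bounce: vy ← 0.63·13.682 = 8.619
Arc 3: start y=0.000, vy=8.619 → t=1.757, apex=3.787, x_land=100.461, impact vy=-8.619
  bounce: vy ← 0.63·8.619 = 5.430
Arc 4: start y=0.000, vy=5.430 → t=1.107, apex=1.503, x_land=113.215, impact vy=-5.430
  bounce: vy ← 0.63·5.430 = 3.421
Arc 5: start y=0.000, vy=3.421 → t=0.697, apex=0.597, x_land=121.249, impact vy=-3.421
  bounce: vy ← 0.63·3.421 = 2.155
Arc 6: start y=0.000, vy=2.155 → t=0.439, apex=0.237, x_land=126.311, impact vy=-2.155
  bounce: vy ← 0.63·2.155 = 1.358

1 4.174 24.038 48.084
2 2.789 9.541 80.217
3 1.757 3.787 100.461
4 1.107 1.503 113.215
5 0.697 0.597 121.249
6 0.439 0.237 126.311
final: 126.311 1.358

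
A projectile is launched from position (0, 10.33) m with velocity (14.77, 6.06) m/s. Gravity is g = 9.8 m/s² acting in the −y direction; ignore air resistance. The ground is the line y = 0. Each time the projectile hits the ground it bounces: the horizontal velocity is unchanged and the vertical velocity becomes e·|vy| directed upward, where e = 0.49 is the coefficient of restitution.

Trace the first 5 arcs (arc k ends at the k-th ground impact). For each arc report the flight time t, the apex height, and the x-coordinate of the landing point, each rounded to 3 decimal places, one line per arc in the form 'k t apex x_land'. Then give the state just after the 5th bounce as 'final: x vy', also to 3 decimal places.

Arc 1: start y=10.330, vy=6.060 → t=2.197, apex=12.204, x_land=32.442, impact vy=-15.466
  bounce: vy ← 0.49·15.466 = 7.578
Arc 2: start y=0.000, vy=7.578 → t=1.547, apex=2.930, x_land=55.286, impact vy=-7.578
  bounce: vy ← 0.49·7.578 = 3.713
Arc 3: start y=0.000, vy=3.713 → t=0.758, apex=0.704, x_land=66.479, impact vy=-3.713
  bounce: vy ← 0.49·3.713 = 1.820
Arc 4: start y=0.000, vy=1.820 → t=0.371, apex=0.169, x_land=71.963, impact vy=-1.820
  bounce: vy ← 0.49·1.820 = 0.892
Arc 5: start y=0.000, vy=0.892 → t=0.182, apex=0.041, x_land=74.651, impact vy=-0.892
  bounce: vy ← 0.49·0.892 = 0.437

1 2.197 12.204 32.442
2 1.547 2.930 55.286
3 0.758 0.704 66.479
4 0.371 0.169 71.963
5 0.182 0.041 74.651
final: 74.651 0.437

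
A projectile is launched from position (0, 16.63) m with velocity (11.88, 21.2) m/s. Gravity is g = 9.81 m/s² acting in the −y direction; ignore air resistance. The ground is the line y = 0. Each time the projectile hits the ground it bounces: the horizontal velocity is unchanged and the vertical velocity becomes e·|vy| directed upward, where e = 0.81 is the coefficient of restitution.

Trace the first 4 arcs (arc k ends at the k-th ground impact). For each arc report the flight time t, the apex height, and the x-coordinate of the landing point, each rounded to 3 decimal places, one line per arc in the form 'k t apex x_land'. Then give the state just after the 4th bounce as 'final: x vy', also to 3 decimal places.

Arc 1: start y=16.630, vy=21.200 → t=5.000, apex=39.537, x_land=59.402, impact vy=-27.852
  bounce: vy ← 0.81·27.852 = 22.560
Arc 2: start y=0.000, vy=22.560 → t=4.599, apex=25.940, x_land=114.043, impact vy=-22.560
  bounce: vy ← 0.81·22.560 = 18.274
Arc 3: start y=0.000, vy=18.274 → t=3.725, apex=17.019, x_land=158.302, impact vy=-18.274
  bounce: vy ← 0.81·18.274 = 14.802
Arc 4: start y=0.000, vy=14.802 → t=3.018, apex=11.166, x_land=194.151, impact vy=-14.802
  bounce: vy ← 0.81·14.802 = 11.989

1 5.000 39.537 59.402
2 4.599 25.940 114.043
3 3.725 17.019 158.302
4 3.018 11.166 194.151
final: 194.151 11.989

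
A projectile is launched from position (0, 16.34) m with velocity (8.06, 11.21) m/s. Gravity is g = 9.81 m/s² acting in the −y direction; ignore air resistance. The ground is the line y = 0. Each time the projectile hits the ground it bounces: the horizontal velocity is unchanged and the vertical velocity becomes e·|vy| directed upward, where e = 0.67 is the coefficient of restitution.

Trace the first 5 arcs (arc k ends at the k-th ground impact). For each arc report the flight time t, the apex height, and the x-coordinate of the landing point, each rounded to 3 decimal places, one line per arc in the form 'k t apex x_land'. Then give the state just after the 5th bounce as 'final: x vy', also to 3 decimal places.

1 3.296 22.745 26.567
2 2.886 10.210 49.824
3 1.933 4.583 65.407
4 1.295 2.057 75.847
5 0.868 0.924 82.842
final: 82.842 2.852

Arc 1: start y=16.340, vy=11.210 → t=3.296, apex=22.745, x_land=26.567, impact vy=-21.125
  bounce: vy ← 0.67·21.125 = 14.154
Arc 2: start y=0.000, vy=14.154 → t=2.886, apex=10.210, x_land=49.824, impact vy=-14.154
  bounce: vy ← 0.67·14.154 = 9.483
Arc 3: start y=0.000, vy=9.483 → t=1.933, apex=4.583, x_land=65.407, impact vy=-9.483
  bounce: vy ← 0.67·9.483 = 6.354
Arc 4: start y=0.000, vy=6.354 → t=1.295, apex=2.057, x_land=75.847, impact vy=-6.354
  bounce: vy ← 0.67·6.354 = 4.257
Arc 5: start y=0.000, vy=4.257 → t=0.868, apex=0.924, x_land=82.842, impact vy=-4.257
  bounce: vy ← 0.67·4.257 = 2.852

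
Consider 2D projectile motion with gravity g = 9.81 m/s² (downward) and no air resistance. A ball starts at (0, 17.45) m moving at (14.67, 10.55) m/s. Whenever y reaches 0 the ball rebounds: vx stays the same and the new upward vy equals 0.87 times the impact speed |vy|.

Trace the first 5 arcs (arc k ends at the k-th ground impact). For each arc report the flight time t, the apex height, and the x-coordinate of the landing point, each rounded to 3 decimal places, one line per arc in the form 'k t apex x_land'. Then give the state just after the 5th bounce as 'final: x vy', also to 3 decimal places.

1 3.247 23.123 47.628
2 3.778 17.502 103.050
3 3.287 13.247 151.267
4 2.859 10.027 193.216
5 2.488 7.589 229.711
final: 229.711 10.616

Arc 1: start y=17.450, vy=10.550 → t=3.247, apex=23.123, x_land=47.628, impact vy=-21.300
  bounce: vy ← 0.87·21.300 = 18.531
Arc 2: start y=0.000, vy=18.531 → t=3.778, apex=17.502, x_land=103.050, impact vy=-18.531
  bounce: vy ← 0.87·18.531 = 16.122
Arc 3: start y=0.000, vy=16.122 → t=3.287, apex=13.247, x_land=151.267, impact vy=-16.122
  bounce: vy ← 0.87·16.122 = 14.026
Arc 4: start y=0.000, vy=14.026 → t=2.859, apex=10.027, x_land=193.216, impact vy=-14.026
  bounce: vy ← 0.87·14.026 = 12.202
Arc 5: start y=0.000, vy=12.202 → t=2.488, apex=7.589, x_land=229.711, impact vy=-12.202
  bounce: vy ← 0.87·12.202 = 10.616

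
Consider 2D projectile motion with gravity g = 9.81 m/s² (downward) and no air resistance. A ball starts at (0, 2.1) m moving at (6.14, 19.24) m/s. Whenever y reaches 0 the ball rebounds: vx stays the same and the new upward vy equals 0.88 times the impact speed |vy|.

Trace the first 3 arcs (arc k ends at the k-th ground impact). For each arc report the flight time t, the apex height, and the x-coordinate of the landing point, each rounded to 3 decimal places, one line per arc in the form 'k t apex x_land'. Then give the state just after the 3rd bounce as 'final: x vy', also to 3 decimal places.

1 4.029 20.967 24.737
2 3.639 16.237 47.079
3 3.202 12.574 66.741
final: 66.741 13.822

Arc 1: start y=2.100, vy=19.240 → t=4.029, apex=20.967, x_land=24.737, impact vy=-20.282
  bounce: vy ← 0.88·20.282 = 17.849
Arc 2: start y=0.000, vy=17.849 → t=3.639, apex=16.237, x_land=47.079, impact vy=-17.849
  bounce: vy ← 0.88·17.849 = 15.707
Arc 3: start y=0.000, vy=15.707 → t=3.202, apex=12.574, x_land=66.741, impact vy=-15.707
  bounce: vy ← 0.88·15.707 = 13.822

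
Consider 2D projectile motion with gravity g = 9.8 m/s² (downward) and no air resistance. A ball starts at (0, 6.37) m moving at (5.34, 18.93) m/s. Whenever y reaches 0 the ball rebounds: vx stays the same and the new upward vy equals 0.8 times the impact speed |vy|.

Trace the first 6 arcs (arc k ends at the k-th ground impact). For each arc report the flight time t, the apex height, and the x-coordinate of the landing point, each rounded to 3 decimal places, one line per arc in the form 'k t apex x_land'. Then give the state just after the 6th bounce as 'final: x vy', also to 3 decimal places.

Arc 1: start y=6.370, vy=18.930 → t=4.175, apex=24.653, x_land=22.293, impact vy=-21.982
  bounce: vy ← 0.8·21.982 = 17.585
Arc 2: start y=0.000, vy=17.585 → t=3.589, apex=15.778, x_land=41.457, impact vy=-17.585
  bounce: vy ← 0.8·17.585 = 14.068
Arc 3: start y=0.000, vy=14.068 → t=2.871, apex=10.098, x_land=56.789, impact vy=-14.068
  bounce: vy ← 0.8·14.068 = 11.255
Arc 4: start y=0.000, vy=11.255 → t=2.297, apex=6.463, x_land=69.054, impact vy=-11.255
  bounce: vy ← 0.8·11.255 = 9.004
Arc 5: start y=0.000, vy=9.004 → t=1.837, apex=4.136, x_land=78.866, impact vy=-9.004
  bounce: vy ← 0.8·9.004 = 7.203
Arc 6: start y=0.000, vy=7.203 → t=1.470, apex=2.647, x_land=86.716, impact vy=-7.203
  bounce: vy ← 0.8·7.203 = 5.762

1 4.175 24.653 22.293
2 3.589 15.778 41.457
3 2.871 10.098 56.789
4 2.297 6.463 69.054
5 1.837 4.136 78.866
6 1.470 2.647 86.716
final: 86.716 5.762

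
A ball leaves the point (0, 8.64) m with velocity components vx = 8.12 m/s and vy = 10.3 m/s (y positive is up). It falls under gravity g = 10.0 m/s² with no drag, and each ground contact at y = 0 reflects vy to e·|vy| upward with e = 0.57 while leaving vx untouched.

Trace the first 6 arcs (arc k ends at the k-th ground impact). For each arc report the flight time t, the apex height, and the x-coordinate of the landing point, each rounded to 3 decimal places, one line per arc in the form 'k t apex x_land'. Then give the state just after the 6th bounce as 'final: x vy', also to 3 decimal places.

1 2.700 13.945 21.924
2 1.904 4.531 37.383
3 1.085 1.472 46.194
4 0.619 0.478 51.217
5 0.353 0.155 54.080
6 0.201 0.050 55.712
final: 55.712 0.573

Arc 1: start y=8.640, vy=10.300 → t=2.700, apex=13.945, x_land=21.924, impact vy=-16.700
  bounce: vy ← 0.57·16.700 = 9.519
Arc 2: start y=0.000, vy=9.519 → t=1.904, apex=4.531, x_land=37.383, impact vy=-9.519
  bounce: vy ← 0.57·9.519 = 5.426
Arc 3: start y=0.000, vy=5.426 → t=1.085, apex=1.472, x_land=46.194, impact vy=-5.426
  bounce: vy ← 0.57·5.426 = 3.093
Arc 4: start y=0.000, vy=3.093 → t=0.619, apex=0.478, x_land=51.217, impact vy=-3.093
  bounce: vy ← 0.57·3.093 = 1.763
Arc 5: start y=0.000, vy=1.763 → t=0.353, apex=0.155, x_land=54.080, impact vy=-1.763
  bounce: vy ← 0.57·1.763 = 1.005
Arc 6: start y=0.000, vy=1.005 → t=0.201, apex=0.050, x_land=55.712, impact vy=-1.005
  bounce: vy ← 0.57·1.005 = 0.573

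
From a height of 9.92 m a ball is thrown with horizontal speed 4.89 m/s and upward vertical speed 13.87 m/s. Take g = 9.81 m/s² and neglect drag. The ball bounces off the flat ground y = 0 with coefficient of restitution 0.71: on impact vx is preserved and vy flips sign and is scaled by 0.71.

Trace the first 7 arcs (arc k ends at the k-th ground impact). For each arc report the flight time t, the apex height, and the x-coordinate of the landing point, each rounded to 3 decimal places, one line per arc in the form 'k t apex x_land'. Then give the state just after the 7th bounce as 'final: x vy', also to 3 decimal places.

Arc 1: start y=9.920, vy=13.870 → t=3.419, apex=19.725, x_land=16.720, impact vy=-19.673
  bounce: vy ← 0.71·19.673 = 13.967
Arc 2: start y=0.000, vy=13.967 → t=2.848, apex=9.943, x_land=30.645, impact vy=-13.967
  bounce: vy ← 0.71·13.967 = 9.917
Arc 3: start y=0.000, vy=9.917 → t=2.022, apex=5.012, x_land=40.531, impact vy=-9.917
  bounce: vy ← 0.71·9.917 = 7.041
Arc 4: start y=0.000, vy=7.041 → t=1.435, apex=2.527, x_land=47.551, impact vy=-7.041
  bounce: vy ← 0.71·7.041 = 4.999
Arc 5: start y=0.000, vy=4.999 → t=1.019, apex=1.274, x_land=52.535, impact vy=-4.999
  bounce: vy ← 0.71·4.999 = 3.549
Arc 6: start y=0.000, vy=3.549 → t=0.724, apex=0.642, x_land=56.073, impact vy=-3.549
  bounce: vy ← 0.71·3.549 = 2.520
Arc 7: start y=0.000, vy=2.520 → t=0.514, apex=0.324, x_land=58.585, impact vy=-2.520
  bounce: vy ← 0.71·2.520 = 1.789

1 3.419 19.725 16.720
2 2.848 9.943 30.645
3 2.022 5.012 40.531
4 1.435 2.527 47.551
5 1.019 1.274 52.535
6 0.724 0.642 56.073
7 0.514 0.324 58.585
final: 58.585 1.789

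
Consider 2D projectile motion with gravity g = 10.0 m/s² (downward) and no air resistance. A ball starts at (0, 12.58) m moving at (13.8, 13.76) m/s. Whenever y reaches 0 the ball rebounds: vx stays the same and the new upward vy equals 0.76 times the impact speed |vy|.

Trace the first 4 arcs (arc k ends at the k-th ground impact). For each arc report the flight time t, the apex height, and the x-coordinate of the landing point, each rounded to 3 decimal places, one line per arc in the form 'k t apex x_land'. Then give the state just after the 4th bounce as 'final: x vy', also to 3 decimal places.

Arc 1: start y=12.580, vy=13.760 → t=3.476, apex=22.047, x_land=47.967, impact vy=-20.999
  bounce: vy ← 0.76·20.999 = 15.959
Arc 2: start y=0.000, vy=15.959 → t=3.192, apex=12.734, x_land=92.013, impact vy=-15.959
  bounce: vy ← 0.76·15.959 = 12.129
Arc 3: start y=0.000, vy=12.129 → t=2.426, apex=7.355, x_land=125.489, impact vy=-12.129
  bounce: vy ← 0.76·12.129 = 9.218
Arc 4: start y=0.000, vy=9.218 → t=1.844, apex=4.248, x_land=150.930, impact vy=-9.218
  bounce: vy ← 0.76·9.218 = 7.006

1 3.476 22.047 47.967
2 3.192 12.734 92.013
3 2.426 7.355 125.489
4 1.844 4.248 150.930
final: 150.930 7.006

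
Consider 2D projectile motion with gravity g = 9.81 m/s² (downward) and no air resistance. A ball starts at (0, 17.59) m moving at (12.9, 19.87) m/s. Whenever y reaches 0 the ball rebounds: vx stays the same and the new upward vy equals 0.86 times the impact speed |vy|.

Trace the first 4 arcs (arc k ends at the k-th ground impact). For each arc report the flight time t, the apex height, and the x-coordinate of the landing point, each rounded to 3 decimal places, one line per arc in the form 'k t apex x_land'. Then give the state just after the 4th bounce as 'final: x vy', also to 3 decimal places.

Arc 1: start y=17.590, vy=19.870 → t=4.798, apex=37.713, x_land=61.899, impact vy=-27.202
  bounce: vy ← 0.86·27.202 = 23.393
Arc 2: start y=0.000, vy=23.393 → t=4.769, apex=27.893, x_land=123.423, impact vy=-23.393
  bounce: vy ← 0.86·23.393 = 20.118
Arc 3: start y=0.000, vy=20.118 → t=4.102, apex=20.629, x_land=176.333, impact vy=-20.118
  bounce: vy ← 0.86·20.118 = 17.302
Arc 4: start y=0.000, vy=17.302 → t=3.527, apex=15.258, x_land=221.837, impact vy=-17.302
  bounce: vy ← 0.86·17.302 = 14.880

1 4.798 37.713 61.899
2 4.769 27.893 123.423
3 4.102 20.629 176.333
4 3.527 15.258 221.837
final: 221.837 14.880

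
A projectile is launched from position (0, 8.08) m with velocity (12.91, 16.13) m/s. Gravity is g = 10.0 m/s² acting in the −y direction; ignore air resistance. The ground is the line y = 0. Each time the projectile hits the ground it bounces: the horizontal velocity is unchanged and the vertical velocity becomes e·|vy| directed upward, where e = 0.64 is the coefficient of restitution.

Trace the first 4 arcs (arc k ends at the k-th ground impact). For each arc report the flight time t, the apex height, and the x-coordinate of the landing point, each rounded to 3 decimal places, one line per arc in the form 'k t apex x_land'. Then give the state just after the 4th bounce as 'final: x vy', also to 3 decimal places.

1 3.667 21.089 47.337
2 2.629 8.638 81.275
3 1.682 3.538 102.995
4 1.077 1.449 116.895
final: 116.895 3.446

Arc 1: start y=8.080, vy=16.130 → t=3.667, apex=21.089, x_land=47.337, impact vy=-20.537
  bounce: vy ← 0.64·20.537 = 13.144
Arc 2: start y=0.000, vy=13.144 → t=2.629, apex=8.638, x_land=81.275, impact vy=-13.144
  bounce: vy ← 0.64·13.144 = 8.412
Arc 3: start y=0.000, vy=8.412 → t=1.682, apex=3.538, x_land=102.995, impact vy=-8.412
  bounce: vy ← 0.64·8.412 = 5.384
Arc 4: start y=0.000, vy=5.384 → t=1.077, apex=1.449, x_land=116.895, impact vy=-5.384
  bounce: vy ← 0.64·5.384 = 3.446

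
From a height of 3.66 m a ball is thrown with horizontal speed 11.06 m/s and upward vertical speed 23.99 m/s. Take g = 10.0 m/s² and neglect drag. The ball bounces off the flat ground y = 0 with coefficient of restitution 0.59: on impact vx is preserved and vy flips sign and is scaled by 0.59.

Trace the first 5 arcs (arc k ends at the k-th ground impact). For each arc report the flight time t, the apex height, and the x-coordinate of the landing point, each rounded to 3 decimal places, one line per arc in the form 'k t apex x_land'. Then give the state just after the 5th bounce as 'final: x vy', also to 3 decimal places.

1 4.946 32.436 54.703
2 3.005 11.291 87.943
3 1.773 3.930 107.555
4 1.046 1.368 119.126
5 0.617 0.476 125.953
final: 125.953 1.821

Arc 1: start y=3.660, vy=23.990 → t=4.946, apex=32.436, x_land=54.703, impact vy=-25.470
  bounce: vy ← 0.59·25.470 = 15.027
Arc 2: start y=0.000, vy=15.027 → t=3.005, apex=11.291, x_land=87.943, impact vy=-15.027
  bounce: vy ← 0.59·15.027 = 8.866
Arc 3: start y=0.000, vy=8.866 → t=1.773, apex=3.930, x_land=107.555, impact vy=-8.866
  bounce: vy ← 0.59·8.866 = 5.231
Arc 4: start y=0.000, vy=5.231 → t=1.046, apex=1.368, x_land=119.126, impact vy=-5.231
  bounce: vy ← 0.59·5.231 = 3.086
Arc 5: start y=0.000, vy=3.086 → t=0.617, apex=0.476, x_land=125.953, impact vy=-3.086
  bounce: vy ← 0.59·3.086 = 1.821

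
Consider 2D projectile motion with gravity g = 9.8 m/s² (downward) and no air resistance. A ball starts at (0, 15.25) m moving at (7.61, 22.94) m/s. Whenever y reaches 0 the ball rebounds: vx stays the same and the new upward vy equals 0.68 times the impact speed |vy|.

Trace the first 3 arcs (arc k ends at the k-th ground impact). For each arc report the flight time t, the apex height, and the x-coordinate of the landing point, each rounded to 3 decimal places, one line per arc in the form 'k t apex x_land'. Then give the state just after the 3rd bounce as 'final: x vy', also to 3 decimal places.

1 5.272 42.099 40.120
2 3.986 19.467 70.456
3 2.711 9.001 91.085
final: 91.085 9.032

Arc 1: start y=15.250, vy=22.940 → t=5.272, apex=42.099, x_land=40.120, impact vy=-28.725
  bounce: vy ← 0.68·28.725 = 19.533
Arc 2: start y=0.000, vy=19.533 → t=3.986, apex=19.467, x_land=70.456, impact vy=-19.533
  bounce: vy ← 0.68·19.533 = 13.283
Arc 3: start y=0.000, vy=13.283 → t=2.711, apex=9.001, x_land=91.085, impact vy=-13.283
  bounce: vy ← 0.68·13.283 = 9.032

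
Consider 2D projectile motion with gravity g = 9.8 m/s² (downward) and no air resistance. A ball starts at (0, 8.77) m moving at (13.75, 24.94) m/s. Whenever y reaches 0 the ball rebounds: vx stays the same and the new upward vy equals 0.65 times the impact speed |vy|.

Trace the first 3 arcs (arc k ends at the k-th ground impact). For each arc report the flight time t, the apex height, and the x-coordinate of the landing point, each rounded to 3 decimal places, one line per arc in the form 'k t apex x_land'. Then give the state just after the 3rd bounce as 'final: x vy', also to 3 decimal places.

Arc 1: start y=8.770, vy=24.940 → t=5.420, apex=40.505, x_land=74.525, impact vy=-28.176
  bounce: vy ← 0.65·28.176 = 18.314
Arc 2: start y=0.000, vy=18.314 → t=3.738, apex=17.113, x_land=125.918, impact vy=-18.314
  bounce: vy ← 0.65·18.314 = 11.904
Arc 3: start y=0.000, vy=11.904 → t=2.429, apex=7.230, x_land=159.323, impact vy=-11.904
  bounce: vy ← 0.65·11.904 = 7.738

1 5.420 40.505 74.525
2 3.738 17.113 125.918
3 2.429 7.230 159.323
final: 159.323 7.738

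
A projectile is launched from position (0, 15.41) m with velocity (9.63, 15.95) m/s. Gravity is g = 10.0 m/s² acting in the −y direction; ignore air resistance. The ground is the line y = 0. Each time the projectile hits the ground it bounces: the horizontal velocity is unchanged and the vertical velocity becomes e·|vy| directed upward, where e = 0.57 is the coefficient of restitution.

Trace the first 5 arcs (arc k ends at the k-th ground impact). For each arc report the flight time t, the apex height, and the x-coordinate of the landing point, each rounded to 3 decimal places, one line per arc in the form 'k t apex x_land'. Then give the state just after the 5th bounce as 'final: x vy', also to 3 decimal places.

Arc 1: start y=15.410, vy=15.950 → t=3.967, apex=28.130, x_land=38.201, impact vy=-23.719
  bounce: vy ← 0.57·23.719 = 13.520
Arc 2: start y=0.000, vy=13.520 → t=2.704, apex=9.139, x_land=64.241, impact vy=-13.520
  bounce: vy ← 0.57·13.520 = 7.706
Arc 3: start y=0.000, vy=7.706 → t=1.541, apex=2.969, x_land=79.083, impact vy=-7.706
  bounce: vy ← 0.57·7.706 = 4.393
Arc 4: start y=0.000, vy=4.393 → t=0.879, apex=0.965, x_land=87.544, impact vy=-4.393
  bounce: vy ← 0.57·4.393 = 2.504
Arc 5: start y=0.000, vy=2.504 → t=0.501, apex=0.313, x_land=92.366, impact vy=-2.504
  bounce: vy ← 0.57·2.504 = 1.427

1 3.967 28.130 38.201
2 2.704 9.139 64.241
3 1.541 2.969 79.083
4 0.879 0.965 87.544
5 0.501 0.313 92.366
final: 92.366 1.427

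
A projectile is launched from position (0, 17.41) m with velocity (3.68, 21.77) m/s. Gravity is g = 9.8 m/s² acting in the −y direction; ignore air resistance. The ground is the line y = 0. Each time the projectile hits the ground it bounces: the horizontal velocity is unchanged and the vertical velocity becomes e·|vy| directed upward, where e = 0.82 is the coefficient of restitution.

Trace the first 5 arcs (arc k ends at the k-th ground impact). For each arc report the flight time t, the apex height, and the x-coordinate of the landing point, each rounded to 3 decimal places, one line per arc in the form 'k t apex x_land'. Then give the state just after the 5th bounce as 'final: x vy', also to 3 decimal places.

Arc 1: start y=17.410, vy=21.770 → t=5.135, apex=41.590, x_land=18.896, impact vy=-28.551
  bounce: vy ← 0.82·28.551 = 23.412
Arc 2: start y=0.000, vy=23.412 → t=4.778, apex=27.965, x_land=36.479, impact vy=-23.412
  bounce: vy ← 0.82·23.412 = 19.198
Arc 3: start y=0.000, vy=19.198 → t=3.918, apex=18.804, x_land=50.897, impact vy=-19.198
  bounce: vy ← 0.82·19.198 = 15.742
Arc 4: start y=0.000, vy=15.742 → t=3.213, apex=12.644, x_land=62.720, impact vy=-15.742
  bounce: vy ← 0.82·15.742 = 12.909
Arc 5: start y=0.000, vy=12.909 → t=2.634, apex=8.502, x_land=72.414, impact vy=-12.909
  bounce: vy ← 0.82·12.909 = 10.585

1 5.135 41.590 18.896
2 4.778 27.965 36.479
3 3.918 18.804 50.897
4 3.213 12.644 62.720
5 2.634 8.502 72.414
final: 72.414 10.585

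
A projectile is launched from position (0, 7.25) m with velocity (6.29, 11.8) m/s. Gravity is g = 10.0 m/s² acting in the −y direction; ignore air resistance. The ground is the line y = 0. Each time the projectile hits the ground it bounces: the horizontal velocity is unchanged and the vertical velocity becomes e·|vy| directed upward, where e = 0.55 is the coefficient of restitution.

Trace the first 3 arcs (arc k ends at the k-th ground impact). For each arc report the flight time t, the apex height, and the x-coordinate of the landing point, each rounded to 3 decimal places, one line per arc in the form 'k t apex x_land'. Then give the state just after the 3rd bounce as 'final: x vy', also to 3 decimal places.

Arc 1: start y=7.250, vy=11.800 → t=2.866, apex=14.212, x_land=18.027, impact vy=-16.859
  bounce: vy ← 0.55·16.859 = 9.273
Arc 2: start y=0.000, vy=9.273 → t=1.855, apex=4.299, x_land=29.692, impact vy=-9.273
  bounce: vy ← 0.55·9.273 = 5.100
Arc 3: start y=0.000, vy=5.100 → t=1.020, apex=1.300, x_land=36.108, impact vy=-5.100
  bounce: vy ← 0.55·5.100 = 2.805

1 2.866 14.212 18.027
2 1.855 4.299 29.692
3 1.020 1.300 36.108
final: 36.108 2.805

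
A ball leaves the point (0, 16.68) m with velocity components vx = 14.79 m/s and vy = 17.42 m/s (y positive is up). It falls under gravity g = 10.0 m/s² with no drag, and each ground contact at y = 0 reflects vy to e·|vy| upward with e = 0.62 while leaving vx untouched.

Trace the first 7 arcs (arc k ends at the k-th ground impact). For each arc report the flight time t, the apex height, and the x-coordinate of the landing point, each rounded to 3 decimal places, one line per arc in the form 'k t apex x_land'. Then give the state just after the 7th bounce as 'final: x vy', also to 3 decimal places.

Arc 1: start y=16.680, vy=17.420 → t=4.266, apex=31.853, x_land=63.094, impact vy=-25.240
  bounce: vy ← 0.62·25.240 = 15.649
Arc 2: start y=0.000, vy=15.649 → t=3.130, apex=12.244, x_land=109.383, impact vy=-15.649
  bounce: vy ← 0.62·15.649 = 9.702
Arc 3: start y=0.000, vy=9.702 → t=1.940, apex=4.707, x_land=138.082, impact vy=-9.702
  bounce: vy ← 0.62·9.702 = 6.015
Arc 4: start y=0.000, vy=6.015 → t=1.203, apex=1.809, x_land=155.876, impact vy=-6.015
  bounce: vy ← 0.62·6.015 = 3.730
Arc 5: start y=0.000, vy=3.730 → t=0.746, apex=0.695, x_land=166.908, impact vy=-3.730
  bounce: vy ← 0.62·3.730 = 2.312
Arc 6: start y=0.000, vy=2.312 → t=0.462, apex=0.267, x_land=173.748, impact vy=-2.312
  bounce: vy ← 0.62·2.312 = 1.434
Arc 7: start y=0.000, vy=1.434 → t=0.287, apex=0.103, x_land=177.989, impact vy=-1.434
  bounce: vy ← 0.62·1.434 = 0.889

1 4.266 31.853 63.094
2 3.130 12.244 109.383
3 1.940 4.707 138.082
4 1.203 1.809 155.876
5 0.746 0.695 166.908
6 0.462 0.267 173.748
7 0.287 0.103 177.989
final: 177.989 0.889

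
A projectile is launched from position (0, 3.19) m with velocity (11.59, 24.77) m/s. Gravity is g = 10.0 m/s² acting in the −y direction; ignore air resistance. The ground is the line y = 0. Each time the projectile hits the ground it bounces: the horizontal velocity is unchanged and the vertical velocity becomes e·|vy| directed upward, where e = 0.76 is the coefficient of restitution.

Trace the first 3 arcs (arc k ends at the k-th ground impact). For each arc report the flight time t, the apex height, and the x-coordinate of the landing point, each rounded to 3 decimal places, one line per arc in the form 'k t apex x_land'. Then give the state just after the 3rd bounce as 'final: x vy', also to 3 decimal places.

Arc 1: start y=3.190, vy=24.770 → t=5.080, apex=33.868, x_land=58.873, impact vy=-26.026
  bounce: vy ← 0.76·26.026 = 19.780
Arc 2: start y=0.000, vy=19.780 → t=3.956, apex=19.562, x_land=104.722, impact vy=-19.780
  bounce: vy ← 0.76·19.780 = 15.033
Arc 3: start y=0.000, vy=15.033 → t=3.007, apex=11.299, x_land=139.568, impact vy=-15.033
  bounce: vy ← 0.76·15.033 = 11.425

1 5.080 33.868 58.873
2 3.956 19.562 104.722
3 3.007 11.299 139.568
final: 139.568 11.425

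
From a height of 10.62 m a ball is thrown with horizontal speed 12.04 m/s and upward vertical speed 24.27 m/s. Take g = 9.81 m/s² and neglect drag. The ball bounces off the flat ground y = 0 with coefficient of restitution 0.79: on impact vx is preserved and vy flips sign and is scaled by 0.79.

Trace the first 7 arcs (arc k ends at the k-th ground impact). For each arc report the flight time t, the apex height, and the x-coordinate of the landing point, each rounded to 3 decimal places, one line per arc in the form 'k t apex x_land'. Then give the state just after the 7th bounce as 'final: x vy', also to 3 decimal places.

Arc 1: start y=10.620, vy=24.270 → t=5.353, apex=40.642, x_land=64.444, impact vy=-28.238
  bounce: vy ← 0.79·28.238 = 22.308
Arc 2: start y=0.000, vy=22.308 → t=4.548, apex=25.365, x_land=119.203, impact vy=-22.308
  bounce: vy ← 0.79·22.308 = 17.623
Arc 3: start y=0.000, vy=17.623 → t=3.593, apex=15.830, x_land=162.462, impact vy=-17.623
  bounce: vy ← 0.79·17.623 = 13.923
Arc 4: start y=0.000, vy=13.923 → t=2.838, apex=9.880, x_land=196.637, impact vy=-13.923
  bounce: vy ← 0.79·13.923 = 10.999
Arc 5: start y=0.000, vy=10.999 → t=2.242, apex=6.166, x_land=223.635, impact vy=-10.999
  bounce: vy ← 0.79·10.999 = 8.689
Arc 6: start y=0.000, vy=8.689 → t=1.771, apex=3.848, x_land=244.964, impact vy=-8.689
  bounce: vy ← 0.79·8.689 = 6.864
Arc 7: start y=0.000, vy=6.864 → t=1.399, apex=2.402, x_land=261.813, impact vy=-6.864
  bounce: vy ← 0.79·6.864 = 5.423

1 5.353 40.642 64.444
2 4.548 25.365 119.203
3 3.593 15.830 162.462
4 2.838 9.880 196.637
5 2.242 6.166 223.635
6 1.771 3.848 244.964
7 1.399 2.402 261.813
final: 261.813 5.423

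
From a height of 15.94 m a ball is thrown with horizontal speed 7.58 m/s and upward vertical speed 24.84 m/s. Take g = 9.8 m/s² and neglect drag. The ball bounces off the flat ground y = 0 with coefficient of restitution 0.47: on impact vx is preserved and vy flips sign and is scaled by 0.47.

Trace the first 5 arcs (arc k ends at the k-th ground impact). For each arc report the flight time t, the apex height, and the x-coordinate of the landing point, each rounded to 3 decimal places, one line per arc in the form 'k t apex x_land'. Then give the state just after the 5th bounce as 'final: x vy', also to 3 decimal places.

1 5.646 47.421 42.794
2 2.924 10.475 64.959
3 1.374 2.314 75.377
4 0.646 0.511 80.274
5 0.304 0.113 82.575
final: 82.575 0.699

Arc 1: start y=15.940, vy=24.840 → t=5.646, apex=47.421, x_land=42.794, impact vy=-30.487
  bounce: vy ← 0.47·30.487 = 14.329
Arc 2: start y=0.000, vy=14.329 → t=2.924, apex=10.475, x_land=64.959, impact vy=-14.329
  bounce: vy ← 0.47·14.329 = 6.735
Arc 3: start y=0.000, vy=6.735 → t=1.374, apex=2.314, x_land=75.377, impact vy=-6.735
  bounce: vy ← 0.47·6.735 = 3.165
Arc 4: start y=0.000, vy=3.165 → t=0.646, apex=0.511, x_land=80.274, impact vy=-3.165
  bounce: vy ← 0.47·3.165 = 1.488
Arc 5: start y=0.000, vy=1.488 → t=0.304, apex=0.113, x_land=82.575, impact vy=-1.488
  bounce: vy ← 0.47·1.488 = 0.699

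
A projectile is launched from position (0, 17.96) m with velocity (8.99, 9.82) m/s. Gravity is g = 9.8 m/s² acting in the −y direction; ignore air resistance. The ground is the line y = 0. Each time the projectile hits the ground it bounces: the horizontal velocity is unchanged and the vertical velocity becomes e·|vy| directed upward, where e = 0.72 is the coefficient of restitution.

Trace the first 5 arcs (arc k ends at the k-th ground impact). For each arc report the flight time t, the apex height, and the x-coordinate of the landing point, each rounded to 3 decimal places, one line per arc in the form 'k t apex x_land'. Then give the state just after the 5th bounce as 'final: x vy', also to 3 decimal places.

Arc 1: start y=17.960, vy=9.820 → t=3.163, apex=22.880, x_land=28.435, impact vy=-21.177
  bounce: vy ← 0.72·21.177 = 15.247
Arc 2: start y=0.000, vy=15.247 → t=3.112, apex=11.861, x_land=56.408, impact vy=-15.247
  bounce: vy ← 0.72·15.247 = 10.978
Arc 3: start y=0.000, vy=10.978 → t=2.240, apex=6.149, x_land=76.550, impact vy=-10.978
  bounce: vy ← 0.72·10.978 = 7.904
Arc 4: start y=0.000, vy=7.904 → t=1.613, apex=3.188, x_land=91.051, impact vy=-7.904
  bounce: vy ← 0.72·7.904 = 5.691
Arc 5: start y=0.000, vy=5.691 → t=1.161, apex=1.652, x_land=101.493, impact vy=-5.691
  bounce: vy ← 0.72·5.691 = 4.097

1 3.163 22.880 28.435
2 3.112 11.861 56.408
3 2.240 6.149 76.550
4 1.613 3.188 91.051
5 1.161 1.652 101.493
final: 101.493 4.097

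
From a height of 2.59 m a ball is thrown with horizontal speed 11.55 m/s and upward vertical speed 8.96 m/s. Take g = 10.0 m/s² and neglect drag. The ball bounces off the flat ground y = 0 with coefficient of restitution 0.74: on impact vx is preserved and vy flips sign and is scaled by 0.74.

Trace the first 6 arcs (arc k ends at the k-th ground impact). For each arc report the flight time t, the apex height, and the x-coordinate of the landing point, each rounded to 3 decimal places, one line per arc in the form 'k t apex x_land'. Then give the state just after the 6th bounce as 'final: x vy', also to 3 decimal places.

Arc 1: start y=2.590, vy=8.960 → t=2.045, apex=6.604, x_land=23.623, impact vy=-11.493
  bounce: vy ← 0.74·11.493 = 8.505
Arc 2: start y=0.000, vy=8.505 → t=1.701, apex=3.616, x_land=43.268, impact vy=-8.505
  bounce: vy ← 0.74·8.505 = 6.293
Arc 3: start y=0.000, vy=6.293 → t=1.259, apex=1.980, x_land=57.806, impact vy=-6.293
  bounce: vy ← 0.74·6.293 = 4.657
Arc 4: start y=0.000, vy=4.657 → t=0.931, apex=1.084, x_land=68.564, impact vy=-4.657
  bounce: vy ← 0.74·4.657 = 3.446
Arc 5: start y=0.000, vy=3.446 → t=0.689, apex=0.594, x_land=76.525, impact vy=-3.446
  bounce: vy ← 0.74·3.446 = 2.550
Arc 6: start y=0.000, vy=2.550 → t=0.510, apex=0.325, x_land=82.416, impact vy=-2.550
  bounce: vy ← 0.74·2.550 = 1.887

1 2.045 6.604 23.623
2 1.701 3.616 43.268
3 1.259 1.980 57.806
4 0.931 1.084 68.564
5 0.689 0.594 76.525
6 0.510 0.325 82.416
final: 82.416 1.887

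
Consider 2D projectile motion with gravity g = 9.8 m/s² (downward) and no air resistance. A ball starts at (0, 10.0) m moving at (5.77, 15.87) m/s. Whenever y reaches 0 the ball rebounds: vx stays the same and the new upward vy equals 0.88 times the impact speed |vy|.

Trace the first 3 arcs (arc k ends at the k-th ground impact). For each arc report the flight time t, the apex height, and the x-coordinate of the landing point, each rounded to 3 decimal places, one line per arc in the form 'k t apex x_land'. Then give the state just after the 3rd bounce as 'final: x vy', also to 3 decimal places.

Arc 1: start y=10.000, vy=15.870 → t=3.779, apex=22.850, x_land=21.804, impact vy=-21.163
  bounce: vy ← 0.88·21.163 = 18.623
Arc 2: start y=0.000, vy=18.623 → t=3.801, apex=17.695, x_land=43.734, impact vy=-18.623
  bounce: vy ← 0.88·18.623 = 16.388
Arc 3: start y=0.000, vy=16.388 → t=3.345, apex=13.703, x_land=63.032, impact vy=-16.388
  bounce: vy ← 0.88·16.388 = 14.422

1 3.779 22.850 21.804
2 3.801 17.695 43.734
3 3.345 13.703 63.032
final: 63.032 14.422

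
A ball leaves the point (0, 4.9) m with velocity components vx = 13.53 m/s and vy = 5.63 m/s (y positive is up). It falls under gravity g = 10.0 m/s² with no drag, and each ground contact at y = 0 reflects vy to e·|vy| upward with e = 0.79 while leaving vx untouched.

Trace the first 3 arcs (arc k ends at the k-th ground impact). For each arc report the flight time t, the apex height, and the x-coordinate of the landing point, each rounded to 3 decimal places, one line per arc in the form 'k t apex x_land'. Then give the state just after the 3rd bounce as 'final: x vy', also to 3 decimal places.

Arc 1: start y=4.900, vy=5.630 → t=1.702, apex=6.485, x_land=23.026, impact vy=-11.388
  bounce: vy ← 0.79·11.388 = 8.997
Arc 2: start y=0.000, vy=8.997 → t=1.799, apex=4.047, x_land=47.372, impact vy=-8.997
  bounce: vy ← 0.79·8.997 = 7.108
Arc 3: start y=0.000, vy=7.108 → t=1.422, apex=2.526, x_land=66.605, impact vy=-7.108
  bounce: vy ← 0.79·7.108 = 5.615

1 1.702 6.485 23.026
2 1.799 4.047 47.372
3 1.422 2.526 66.605
final: 66.605 5.615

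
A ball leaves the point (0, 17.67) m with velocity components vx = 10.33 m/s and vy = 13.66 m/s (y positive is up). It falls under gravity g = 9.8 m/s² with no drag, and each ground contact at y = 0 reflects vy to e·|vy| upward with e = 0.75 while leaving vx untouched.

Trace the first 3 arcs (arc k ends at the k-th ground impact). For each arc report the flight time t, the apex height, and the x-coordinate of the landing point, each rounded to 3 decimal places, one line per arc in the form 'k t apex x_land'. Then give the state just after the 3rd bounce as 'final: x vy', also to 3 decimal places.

Arc 1: start y=17.670, vy=13.660 → t=3.750, apex=27.190, x_land=38.732, impact vy=-23.085
  bounce: vy ← 0.75·23.085 = 17.314
Arc 2: start y=0.000, vy=17.314 → t=3.533, apex=15.294, x_land=75.233, impact vy=-17.314
  bounce: vy ← 0.75·17.314 = 12.985
Arc 3: start y=0.000, vy=12.985 → t=2.650, apex=8.603, x_land=102.608, impact vy=-12.985
  bounce: vy ← 0.75·12.985 = 9.739

1 3.750 27.190 38.732
2 3.533 15.294 75.233
3 2.650 8.603 102.608
final: 102.608 9.739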